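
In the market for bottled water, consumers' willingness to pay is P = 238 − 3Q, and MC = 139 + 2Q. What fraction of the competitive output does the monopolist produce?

Q_m/Q_c = 0.625

Monopoly sets MR = MC: 238 − 6Q = 139 + 2Q ⇒ Q = 12.375, P = 238 − 3·12.375 = 200.875.
Under competition P = MC: 238 − 3Q = 139 + 2Q ⇒ Q = 19.8, P = 178.6.
Ratio Q_m/Q_c = 12.375/19.8 = 0.625.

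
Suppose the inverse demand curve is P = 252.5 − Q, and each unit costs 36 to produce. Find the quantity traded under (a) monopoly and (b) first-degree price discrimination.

A monopolist chooses Q where MR = MC. MR = 252.5 − 2Q; setting this equal to 36 gives Q = 108.25 and P = 144.25.
Under first-degree price discrimination the firm charges each unit its demand price and produces up to where P = MC, i.e. Q = 216.5. Consumer surplus is zero; producer surplus equals total surplus.

Monopoly: Q = 108.25; Perfect PD: Q = 216.5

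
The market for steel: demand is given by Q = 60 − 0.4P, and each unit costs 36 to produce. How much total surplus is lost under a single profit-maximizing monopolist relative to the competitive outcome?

DWL = 649.8

Inverting demand: P = 150 − 2.5Q.
Competitive firms price at marginal cost: P = 36, giving Q = 45.6.
Monopoly sets MR = MC: 150 − 5Q = 36 ⇒ Q = 22.8, P = 150 − 2.5·22.8 = 93.
DWL is the triangle between Q = 22.8 and Q = 45.6: ½·(45.6 − 22.8)·(93 − 36) = 649.8.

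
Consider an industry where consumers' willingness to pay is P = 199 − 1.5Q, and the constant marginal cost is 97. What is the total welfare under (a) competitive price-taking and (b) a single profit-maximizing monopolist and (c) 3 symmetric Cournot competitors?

Competition: TS = 3468; Monopoly: TS = 2601; Cournot: TS = 3251.25

Under competition P = MC = 97, so Q = (199 − 97)/1.5 = 68.
CS = ½·(199 − 97)·68 = 3468; PS = (97 − 97)·68 = 0; TS = 3468.
A monopolist chooses Q where MR = MC. MR = 199 − 3Q; setting this equal to 97 gives Q = 34 and P = 148.
CS = ½·(199 − 148)·34 = 867; PS = (148 − 97)·34 = 1734; TS = 2601.
With 3 symmetric Cournot firms, each firm's FOC gives 199 − 6q = 97, so q = 17, Q = 3·17 = 51, and P = 122.5.
CS = ½·(199 − 122.5)·51 = 1950.75; PS = (122.5 − 97)·51 = 1300.5; TS = 3251.25.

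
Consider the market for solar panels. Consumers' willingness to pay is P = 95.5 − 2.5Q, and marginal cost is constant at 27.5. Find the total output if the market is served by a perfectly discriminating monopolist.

Q = 27.2

With perfect price discrimination, output is the efficient level Q = 27.2 (where demand meets MC), but every buyer pays their willingness to pay: CS = 0 and PS = total surplus.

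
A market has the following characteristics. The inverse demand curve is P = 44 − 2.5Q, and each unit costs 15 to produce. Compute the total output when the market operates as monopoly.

Q = 5.8

A monopolist chooses Q where MR = MC. MR = 44 − 5Q; setting this equal to 15 gives Q = 5.8 and P = 29.5.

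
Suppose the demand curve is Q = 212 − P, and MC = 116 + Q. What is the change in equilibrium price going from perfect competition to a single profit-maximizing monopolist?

Inverting demand: P = 212 − Q.
Competitive equilibrium sets price equal to marginal cost: 212 − Q = 116 + Q, so Q = 48 and P = 164.
Monopoly sets MR = MC: 212 − 2Q = 116 + Q ⇒ Q = 32, P = 212 − 32 = 180.
Change in equilibrium price: 180 − 164 = 16.

Equilibrium price rises by 16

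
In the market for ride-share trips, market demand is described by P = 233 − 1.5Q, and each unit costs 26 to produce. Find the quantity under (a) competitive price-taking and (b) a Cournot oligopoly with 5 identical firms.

Competition: Q = 138; Cournot: Q = 115

Competitive firms price at marginal cost: P = 26, giving Q = 138.
With 5 symmetric Cournot firms, each firm's FOC gives 233 − 9q = 26, so q = 23, Q = 5·23 = 115, and P = 60.5.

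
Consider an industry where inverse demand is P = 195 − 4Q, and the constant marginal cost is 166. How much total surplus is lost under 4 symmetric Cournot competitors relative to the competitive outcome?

DWL = 4.205

Competitive firms price at marginal cost: P = 166, giving Q = 7.25.
With 4 symmetric Cournot firms, each firm's FOC gives 195 − 20q = 166, so q = 1.45, Q = 4·1.45 = 5.8, and P = 171.8.
DWL is the triangle between Q = 5.8 and Q = 7.25: ½·(7.25 − 5.8)·(171.8 − 166) = 4.205.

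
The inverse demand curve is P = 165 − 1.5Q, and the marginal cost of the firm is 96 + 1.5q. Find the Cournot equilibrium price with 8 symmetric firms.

P = 109.8

In a 8-firm Cournot equilibrium, symmetry and the first-order condition give q = (165 − 96)/(15) = 4.6. So Q = 36.8 and P = 109.8.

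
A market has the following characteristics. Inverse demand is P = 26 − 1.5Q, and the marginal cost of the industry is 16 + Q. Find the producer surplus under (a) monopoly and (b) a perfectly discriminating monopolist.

Monopoly: PS = 12.5; Perfect PD: PS = 20

The monopolist equates marginal revenue to marginal cost: 26 − 3Q = 16 + Q, so Q = 2.5. From demand, P = 22.25.
PS = P·Q − VC(Q) = 22.25·2.5 − (16·2.5 + ½·1·2.5²) = 12.5.
Under first-degree price discrimination the firm charges each unit its demand price and produces up to where P = MC, i.e. Q = 4. Consumer surplus is zero; producer surplus equals total surplus.
PS = ½·(26 − 16)·4 = 20.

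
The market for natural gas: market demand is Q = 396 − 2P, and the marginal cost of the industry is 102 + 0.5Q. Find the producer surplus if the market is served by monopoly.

Inverting demand: P = 198 − 0.5Q.
Monopoly sets MR = MC: 198 − Q = 102 + 0.5Q ⇒ Q = 64, P = 198 − 0.5·64 = 166.
PS = P·Q − VC(Q) = 166·64 − (102·64 + ½·0.5·64²) = 3072.

PS = 3072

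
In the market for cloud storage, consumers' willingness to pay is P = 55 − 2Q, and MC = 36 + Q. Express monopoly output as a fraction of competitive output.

Monopoly sets MR = MC: 55 − 4Q = 36 + Q ⇒ Q = 3.8, P = 55 − 2·3.8 = 47.4.
Under competition P = MC: 55 − 2Q = 36 + Q ⇒ Q = 19/3, P = 127/3.
Ratio Q_m/Q_c = 3.8/(19/3) = 0.6.

Q_m/Q_c = 0.6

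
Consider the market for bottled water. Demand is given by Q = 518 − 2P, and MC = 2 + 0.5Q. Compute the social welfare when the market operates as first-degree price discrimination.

Inverting demand: P = 259 − 0.5Q.
A perfectly discriminating monopolist sells every unit with P(Q) ≥ MC(Q), so output equals the competitive quantity Q = 257. Each buyer pays their reservation price, so CS = 0 and the firm captures all surplus.
TS = 33024.5 (equal to competitive TS).

TS = 33024.5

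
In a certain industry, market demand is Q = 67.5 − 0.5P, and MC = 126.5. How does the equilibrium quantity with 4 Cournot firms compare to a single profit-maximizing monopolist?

Cournot: Q = 3.4; Monopoly: Q = 2.125

Inverting demand: P = 135 − 2Q.
In a 4-firm Cournot equilibrium, symmetry and the first-order condition give q = (135 − 126.5)/(10) = 0.85. So Q = 3.4 and P = 128.2.
Monopoly sets MR = MC: 135 − 4Q = 126.5 ⇒ Q = 2.125, P = 135 − 2·2.125 = 130.75.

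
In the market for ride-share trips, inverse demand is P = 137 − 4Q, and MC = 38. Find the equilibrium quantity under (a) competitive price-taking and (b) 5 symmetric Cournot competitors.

Under competition P = MC = 38, so Q = (137 − 38)/4 = 24.75.
Cournot with 5 identical firms: the symmetric best-response condition is 137 − 24q = 38. Each firm produces q = 4.125, total output Q = 20.625, price P = 54.5.

Competition: Q = 24.75; Cournot: Q = 20.625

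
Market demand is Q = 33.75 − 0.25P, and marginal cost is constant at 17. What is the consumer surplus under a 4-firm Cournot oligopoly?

Inverting demand: P = 135 − 4Q.
With 4 symmetric Cournot firms, each firm's FOC gives 135 − 20q = 17, so q = 5.9, Q = 4·5.9 = 23.6, and P = 40.6.
CS = ½·(135 − 40.6)·23.6 = 1113.92.

CS = 1113.92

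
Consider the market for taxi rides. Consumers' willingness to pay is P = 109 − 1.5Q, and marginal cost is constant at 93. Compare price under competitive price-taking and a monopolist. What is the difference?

Perfect competition: P = MC = 93, so 109 − 1.5Q = 93 and Q = 32/3.
Monopoly sets MR = MC: 109 − 3Q = 93 ⇒ Q = 16/3, P = 109 − 1.5·16/3 = 101.
Change in price: 101 − 93 = 8.

Price rises by 8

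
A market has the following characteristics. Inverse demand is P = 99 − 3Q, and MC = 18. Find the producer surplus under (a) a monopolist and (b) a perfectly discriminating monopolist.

Monopoly: PS = 546.75; Perfect PD: PS = 1093.5

Monopoly sets MR = MC: 99 − 6Q = 18 ⇒ Q = 13.5, P = 99 − 3·13.5 = 58.5.
PS = (58.5 − 18)·13.5 = 546.75.
With perfect price discrimination, output is the efficient level Q = 27 (where demand meets MC), but every buyer pays their willingness to pay: CS = 0 and PS = total surplus.
PS = ½·(99 − 18)·27 = 1093.5.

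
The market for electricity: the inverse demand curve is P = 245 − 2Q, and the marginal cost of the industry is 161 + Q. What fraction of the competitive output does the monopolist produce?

Q_m/Q_c = 0.6

A monopolist chooses Q where MR = MC. MR = 245 − 4Q; setting this equal to 161 + Q gives Q = 16.8 and P = 211.4.
Under competition P = MC: 245 − 2Q = 161 + Q ⇒ Q = 28, P = 189.
Ratio Q_m/Q_c = 16.8/28 = 0.6.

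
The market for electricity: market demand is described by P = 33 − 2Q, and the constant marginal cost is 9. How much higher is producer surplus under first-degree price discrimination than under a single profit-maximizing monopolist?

A monopolist chooses Q where MR = MC. MR = 33 − 4Q; setting this equal to 9 gives Q = 6 and P = 21.
PS = (21 − 9)·6 = 72.
Under first-degree price discrimination the firm charges each unit its demand price and produces up to where P = MC, i.e. Q = 12. Consumer surplus is zero; producer surplus equals total surplus.
PS = ½·(33 − 9)·12 = 144.
Change in producer surplus: 144 − 72 = 72.

Producer surplus rises by 72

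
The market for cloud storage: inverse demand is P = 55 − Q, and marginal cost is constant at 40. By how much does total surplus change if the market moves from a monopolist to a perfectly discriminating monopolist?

Monopoly sets MR = MC: 55 − 2Q = 40 ⇒ Q = 7.5, P = 55 − 7.5 = 47.5.
CS = ½·(55 − 47.5)·7.5 = 28.125; PS = (47.5 − 40)·7.5 = 56.25; TS = 84.375.
With perfect price discrimination, output is the efficient level Q = 15 (where demand meets MC), but every buyer pays their willingness to pay: CS = 0 and PS = total surplus.
TS = 112.5 (equal to competitive TS).
Change in total surplus: 112.5 − 84.375 = 28.125.

TS rises by 28.125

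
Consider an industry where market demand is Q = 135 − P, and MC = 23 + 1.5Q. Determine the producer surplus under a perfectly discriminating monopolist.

PS = 2508.8

Inverting demand: P = 135 − Q.
Under first-degree price discrimination the firm charges each unit its demand price and produces up to where P = MC, i.e. Q = 44.8. Consumer surplus is zero; producer surplus equals total surplus.
PS = ½·(135 − 23)·44.8 = 2508.8.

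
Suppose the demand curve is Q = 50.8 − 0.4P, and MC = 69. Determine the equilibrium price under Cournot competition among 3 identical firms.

Inverting demand: P = 127 − 2.5Q.
Cournot with 3 identical firms: the symmetric best-response condition is 127 − 10q = 69. Each firm produces q = 5.8, total output Q = 17.4, price P = 83.5.

P = 83.5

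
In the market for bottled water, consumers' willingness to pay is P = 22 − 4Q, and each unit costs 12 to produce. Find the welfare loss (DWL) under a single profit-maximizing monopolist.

DWL = 3.125

Under competition P = MC = 12, so Q = (22 − 12)/4 = 2.5.
Monopoly sets MR = MC: 22 − 8Q = 12 ⇒ Q = 1.25, P = 22 − 4·1.25 = 17.
DWL is the triangle between Q = 1.25 and Q = 2.5: ½·(2.5 − 1.25)·(17 − 12) = 3.125.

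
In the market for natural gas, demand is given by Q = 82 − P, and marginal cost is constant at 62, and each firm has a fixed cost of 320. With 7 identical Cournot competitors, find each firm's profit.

π_i = −313.75

Inverting demand: P = 82 − Q.
With 7 symmetric Cournot firms, each firm's FOC gives 82 − 8q = 62, so q = 2.5, Q = 7·2.5 = 17.5, and P = 64.5.
Each firm's profit = (64.5 − 62)·2.5 − 320 = −313.75.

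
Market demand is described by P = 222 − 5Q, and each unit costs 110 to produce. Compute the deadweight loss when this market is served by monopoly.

DWL = 313.6

Under competition P = MC = 110, so Q = (222 − 110)/5 = 22.4.
Monopoly sets MR = MC: 222 − 10Q = 110 ⇒ Q = 11.2, P = 222 − 5·11.2 = 166.
DWL is the triangle between Q = 11.2 and Q = 22.4: ½·(22.4 − 11.2)·(166 − 110) = 313.6.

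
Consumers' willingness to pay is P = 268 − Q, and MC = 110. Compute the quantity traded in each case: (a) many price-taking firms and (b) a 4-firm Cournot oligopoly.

Competition: Q = 158; Cournot: Q = 126.4

Perfect competition: P = MC = 110, so 268 − Q = 110 and Q = 158.
With 4 symmetric Cournot firms, each firm's FOC gives 268 − 5q = 110, so q = 31.6, Q = 4·31.6 = 126.4, and P = 141.6.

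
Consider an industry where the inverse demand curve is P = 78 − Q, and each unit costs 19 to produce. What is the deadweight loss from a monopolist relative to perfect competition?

DWL = 435.125

Perfect competition: P = MC = 19, so 78 − Q = 19 and Q = 59.
A monopolist chooses Q where MR = MC. MR = 78 − 2Q; setting this equal to 19 gives Q = 29.5 and P = 48.5.
DWL is the triangle between Q = 29.5 and Q = 59: ½·(59 − 29.5)·(48.5 − 19) = 435.125.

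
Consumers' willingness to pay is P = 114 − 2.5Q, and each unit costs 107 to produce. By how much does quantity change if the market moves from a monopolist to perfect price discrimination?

Q rises by 1.4

A monopolist chooses Q where MR = MC. MR = 114 − 5Q; setting this equal to 107 gives Q = 1.4 and P = 110.5.
Under first-degree price discrimination the firm charges each unit its demand price and produces up to where P = MC, i.e. Q = 2.8. Consumer surplus is zero; producer surplus equals total surplus.
Change in quantity: 2.8 − 1.4 = 1.4.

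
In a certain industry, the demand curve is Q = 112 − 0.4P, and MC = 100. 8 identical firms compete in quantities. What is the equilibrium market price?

P = 120

Inverting demand: P = 280 − 2.5Q.
With 8 symmetric Cournot firms, each firm's FOC gives 280 − 22.5q = 100, so q = 8, Q = 8·8 = 64, and P = 120.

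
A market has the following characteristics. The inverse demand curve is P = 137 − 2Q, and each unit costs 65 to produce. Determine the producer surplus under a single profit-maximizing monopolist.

The monopolist equates marginal revenue to marginal cost: 137 − 4Q = 65, so Q = 18. From demand, P = 101.
PS = (101 − 65)·18 = 648.

PS = 648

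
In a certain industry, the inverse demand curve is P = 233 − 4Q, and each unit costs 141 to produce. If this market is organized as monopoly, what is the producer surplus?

Monopoly sets MR = MC: 233 − 8Q = 141 ⇒ Q = 11.5, P = 233 − 4·11.5 = 187.
PS = (187 − 141)·11.5 = 529.

PS = 529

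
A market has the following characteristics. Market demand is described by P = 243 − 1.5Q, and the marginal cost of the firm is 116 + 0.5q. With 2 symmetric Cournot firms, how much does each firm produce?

Cournot with 2 identical firms: the symmetric best-response condition is 243 − 4.5q = 116 + 0.5q. Each firm produces q = 25.4, total output Q = 50.8, price P = 166.8.

q_i = 25.4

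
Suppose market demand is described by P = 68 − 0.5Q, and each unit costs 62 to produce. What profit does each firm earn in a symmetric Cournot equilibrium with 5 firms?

π_i = 2

Cournot with 5 identical firms: the symmetric best-response condition is 68 − 3q = 62. Each firm produces q = 2, total output Q = 10, price P = 63.
Each firm's profit = (63 − 62)·2 = 2.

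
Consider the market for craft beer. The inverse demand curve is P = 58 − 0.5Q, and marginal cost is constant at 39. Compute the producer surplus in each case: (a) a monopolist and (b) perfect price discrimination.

A monopolist chooses Q where MR = MC. MR = 58 − Q; setting this equal to 39 gives Q = 19 and P = 48.5.
PS = (48.5 − 39)·19 = 180.5.
Under first-degree price discrimination the firm charges each unit its demand price and produces up to where P = MC, i.e. Q = 38. Consumer surplus is zero; producer surplus equals total surplus.
PS = ½·(58 − 39)·38 = 361.

Monopoly: PS = 180.5; Perfect PD: PS = 361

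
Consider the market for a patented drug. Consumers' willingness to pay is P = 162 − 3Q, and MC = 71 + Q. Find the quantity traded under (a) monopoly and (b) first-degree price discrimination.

Monopoly sets MR = MC: 162 − 6Q = 71 + Q ⇒ Q = 13, P = 162 − 3·13 = 123.
With perfect price discrimination, output is the efficient level Q = 22.75 (where demand meets MC), but every buyer pays their willingness to pay: CS = 0 and PS = total surplus.

Monopoly: Q = 13; Perfect PD: Q = 22.75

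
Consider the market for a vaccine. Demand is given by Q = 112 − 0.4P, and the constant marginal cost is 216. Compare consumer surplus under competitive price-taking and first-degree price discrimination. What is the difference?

Inverting demand: P = 280 − 2.5Q.
Under competition P = MC = 216, so Q = (280 − 216)/2.5 = 25.6.
CS = ½·(280 − 216)·25.6 = 819.2.
With perfect price discrimination, output is the efficient level Q = 25.6 (where demand meets MC), but every buyer pays their willingness to pay: CS = 0 and PS = total surplus.
CS = 0.
Change in consumer surplus: 0 − 819.2 = −819.2.

CS falls by 819.2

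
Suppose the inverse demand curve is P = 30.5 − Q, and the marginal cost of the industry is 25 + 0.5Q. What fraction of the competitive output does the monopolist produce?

A monopolist chooses Q where MR = MC. MR = 30.5 − 2Q; setting this equal to 25 + 0.5Q gives Q = 2.2 and P = 28.3.
Under competition P = MC: 30.5 − Q = 25 + 0.5Q ⇒ Q = 11/3, P = 161/6.
Ratio Q_m/Q_c = 2.2/(11/3) = 0.6.

Q_m/Q_c = 0.6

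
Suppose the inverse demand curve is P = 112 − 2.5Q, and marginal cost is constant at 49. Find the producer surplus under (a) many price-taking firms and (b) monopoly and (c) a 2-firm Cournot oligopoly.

Perfect competition: P = MC = 49, so 112 − 2.5Q = 49 and Q = 25.2.
PS = (49 − 49)·25.2 = 0.
The monopolist equates marginal revenue to marginal cost: 112 − 5Q = 49, so Q = 12.6. From demand, P = 80.5.
PS = (80.5 − 49)·12.6 = 396.9.
With 2 symmetric Cournot firms, each firm's FOC gives 112 − 7.5q = 49, so q = 8.4, Q = 2·8.4 = 16.8, and P = 70.
PS = (70 − 49)·16.8 = 352.8.

Competition: PS = 0; Monopoly: PS = 396.9; Cournot: PS = 352.8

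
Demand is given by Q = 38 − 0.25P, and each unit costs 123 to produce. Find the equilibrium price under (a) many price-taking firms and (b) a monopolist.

Inverting demand: P = 152 − 4Q.
Competitive firms price at marginal cost: P = 123, giving Q = 7.25.
Monopoly sets MR = MC: 152 − 8Q = 123 ⇒ Q = 3.625, P = 152 − 4·3.625 = 137.5.

Competition: P = 123; Monopoly: P = 137.5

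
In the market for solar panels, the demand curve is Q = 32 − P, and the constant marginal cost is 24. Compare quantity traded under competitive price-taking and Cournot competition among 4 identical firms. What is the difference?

Q falls by 1.6

Inverting demand: P = 32 − Q.
Competitive firms price at marginal cost: P = 24, giving Q = 8.
Cournot with 4 identical firms: the symmetric best-response condition is 32 − 5q = 24. Each firm produces q = 1.6, total output Q = 6.4, price P = 25.6.
Change in quantity traded: 6.4 − 8 = −1.6.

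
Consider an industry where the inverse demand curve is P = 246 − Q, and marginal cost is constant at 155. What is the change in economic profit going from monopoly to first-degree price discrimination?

The monopolist equates marginal revenue to marginal cost: 246 − 2Q = 155, so Q = 45.5. From demand, P = 200.5.
Profit = (200.5 − 155)·45.5 = 2070.25.
A perfectly discriminating monopolist sells every unit with P(Q) ≥ MC(Q), so output equals the competitive quantity Q = 91. Each buyer pays their reservation price, so CS = 0 and the firm captures all surplus.
PS equals the full surplus area, 4140.5. Profit = 4140.5 = 4140.5.
Change in economic profit: 4140.5 − 2070.25 = 2070.25.

Economic profit rises by 2070.25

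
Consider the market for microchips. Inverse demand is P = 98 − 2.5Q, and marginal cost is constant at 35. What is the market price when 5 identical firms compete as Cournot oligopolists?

In a 5-firm Cournot equilibrium, symmetry and the first-order condition give q = (98 − 35)/(15) = 4.2. So Q = 21 and P = 45.5.

P = 45.5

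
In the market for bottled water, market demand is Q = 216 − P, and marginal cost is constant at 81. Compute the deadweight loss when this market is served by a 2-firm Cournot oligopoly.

DWL = 1012.5

Inverting demand: P = 216 − Q.
Perfect competition: P = MC = 81, so 216 − Q = 81 and Q = 135.
Cournot with 2 identical firms: the symmetric best-response condition is 216 − 3q = 81. Each firm produces q = 45, total output Q = 90, price P = 126.
DWL is the triangle between Q = 90 and Q = 135: ½·(135 − 90)·(126 − 81) = 1012.5.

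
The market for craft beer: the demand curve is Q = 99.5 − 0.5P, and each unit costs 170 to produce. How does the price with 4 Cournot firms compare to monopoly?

Inverting demand: P = 199 − 2Q.
Cournot with 4 identical firms: the symmetric best-response condition is 199 − 10q = 170. Each firm produces q = 2.9, total output Q = 11.6, price P = 175.8.
Monopoly sets MR = MC: 199 − 4Q = 170 ⇒ Q = 7.25, P = 199 − 2·7.25 = 184.5.

Cournot: P = 175.8; Monopoly: P = 184.5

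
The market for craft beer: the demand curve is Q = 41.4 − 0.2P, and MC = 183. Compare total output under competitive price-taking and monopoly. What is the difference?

Inverting demand: P = 207 − 5Q.
Competitive firms price at marginal cost: P = 183, giving Q = 4.8.
The monopolist equates marginal revenue to marginal cost: 207 − 10Q = 183, so Q = 2.4. From demand, P = 195.
Change in total output: 2.4 − 4.8 = −2.4.

Q falls by 2.4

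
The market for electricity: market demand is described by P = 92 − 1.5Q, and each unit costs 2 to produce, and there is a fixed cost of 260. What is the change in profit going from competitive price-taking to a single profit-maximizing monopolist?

Perfect competition: P = MC = 2, so 92 − 1.5Q = 2 and Q = 60.
Profit = (2 − 2)·60 − 260 = −260.
A monopolist chooses Q where MR = MC. MR = 92 − 3Q; setting this equal to 2 gives Q = 30 and P = 47.
Profit = (47 − 2)·30 − 260 = 1090.
Change in profit: 1090 − −260 = 1350.

π rises by 1350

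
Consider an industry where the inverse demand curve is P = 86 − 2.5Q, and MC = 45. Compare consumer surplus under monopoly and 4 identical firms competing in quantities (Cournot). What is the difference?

CS rises by 131.118

A monopolist chooses Q where MR = MC. MR = 86 − 5Q; setting this equal to 45 gives Q = 8.2 and P = 65.5.
CS = ½·(86 − 65.5)·8.2 = 84.05.
With 4 symmetric Cournot firms, each firm's FOC gives 86 − 12.5q = 45, so q = 3.28, Q = 4·3.28 = 13.12, and P = 53.2.
CS = ½·(86 − 53.2)·13.12 = 215.168.
Change in consumer surplus: 215.168 − 84.05 = 131.118.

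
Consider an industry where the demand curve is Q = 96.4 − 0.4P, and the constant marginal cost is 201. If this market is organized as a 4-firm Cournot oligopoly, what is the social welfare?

TS = 307.2

Inverting demand: P = 241 − 2.5Q.
Cournot with 4 identical firms: the symmetric best-response condition is 241 − 12.5q = 201. Each firm produces q = 3.2, total output Q = 12.8, price P = 209.
CS = ½·(241 − 209)·12.8 = 204.8; PS = (209 − 201)·12.8 = 102.4; TS = 307.2.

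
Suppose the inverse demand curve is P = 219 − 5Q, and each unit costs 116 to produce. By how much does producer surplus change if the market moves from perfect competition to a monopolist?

Under competition P = MC = 116, so Q = (219 − 116)/5 = 20.6.
PS = (116 − 116)·20.6 = 0.
Monopoly sets MR = MC: 219 − 10Q = 116 ⇒ Q = 10.3, P = 219 − 5·10.3 = 167.5.
PS = (167.5 − 116)·10.3 = 530.45.
Change in producer surplus: 530.45 − 0 = 530.45.

PS rises by 530.45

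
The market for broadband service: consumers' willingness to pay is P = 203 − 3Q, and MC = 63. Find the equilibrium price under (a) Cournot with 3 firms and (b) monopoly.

In a 3-firm Cournot equilibrium, symmetry and the first-order condition give q = (203 − 63)/(12) = 35/3. So Q = 35 and P = 98.
Monopoly sets MR = MC: 203 − 6Q = 63 ⇒ Q = 70/3, P = 203 − 3·70/3 = 133.

Cournot: P = 98; Monopoly: P = 133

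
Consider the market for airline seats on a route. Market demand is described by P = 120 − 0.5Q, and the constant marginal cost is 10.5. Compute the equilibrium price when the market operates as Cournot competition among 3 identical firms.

P = 37.875

Cournot with 3 identical firms: the symmetric best-response condition is 120 − 2q = 10.5. Each firm produces q = 54.75, total output Q = 164.25, price P = 37.875.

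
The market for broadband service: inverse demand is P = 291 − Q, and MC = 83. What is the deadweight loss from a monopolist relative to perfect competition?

Under competition P = MC = 83, so Q = (291 − 83)/1 = 208.
A monopolist chooses Q where MR = MC. MR = 291 − 2Q; setting this equal to 83 gives Q = 104 and P = 187.
DWL is the triangle between Q = 104 and Q = 208: ½·(208 − 104)·(187 − 83) = 5408.

DWL = 5408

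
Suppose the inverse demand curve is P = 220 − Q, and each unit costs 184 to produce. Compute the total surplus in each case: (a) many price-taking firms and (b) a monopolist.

Under competition P = MC = 184, so Q = (220 − 184)/1 = 36.
CS = ½·(220 − 184)·36 = 648; PS = (184 − 184)·36 = 0; TS = 648.
Monopoly sets MR = MC: 220 − 2Q = 184 ⇒ Q = 18, P = 220 − 18 = 202.
CS = ½·(220 − 202)·18 = 162; PS = (202 − 184)·18 = 324; TS = 486.

Competition: TS = 648; Monopoly: TS = 486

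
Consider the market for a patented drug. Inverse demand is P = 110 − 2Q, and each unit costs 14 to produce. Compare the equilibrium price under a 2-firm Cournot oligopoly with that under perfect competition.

In a 2-firm Cournot equilibrium, symmetry and the first-order condition give q = (110 − 14)/(6) = 16. So Q = 32 and P = 46.
Under competition P = MC = 14, so Q = (110 − 14)/2 = 48.

Cournot: P = 46; Competition: P = 14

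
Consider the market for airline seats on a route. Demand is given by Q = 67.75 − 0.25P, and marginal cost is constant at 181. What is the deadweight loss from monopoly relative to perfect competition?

Inverting demand: P = 271 − 4Q.
Under competition P = MC = 181, so Q = (271 − 181)/4 = 22.5.
A monopolist chooses Q where MR = MC. MR = 271 − 8Q; setting this equal to 181 gives Q = 11.25 and P = 226.
DWL is the triangle between Q = 11.25 and Q = 22.5: ½·(22.5 − 11.25)·(226 − 181) = 253.125.

DWL = 253.125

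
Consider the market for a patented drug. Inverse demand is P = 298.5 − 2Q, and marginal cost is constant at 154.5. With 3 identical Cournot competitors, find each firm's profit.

In a 3-firm Cournot equilibrium, symmetry and the first-order condition give q = (298.5 − 154.5)/(8) = 18. So Q = 54 and P = 190.5.
Each firm's profit = (190.5 − 154.5)·18 = 648.

π_i = 648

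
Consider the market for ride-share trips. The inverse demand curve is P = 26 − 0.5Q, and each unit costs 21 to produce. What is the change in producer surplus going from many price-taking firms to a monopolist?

PS rises by 12.5

Competitive firms price at marginal cost: P = 21, giving Q = 10.
PS = (21 − 21)·10 = 0.
Monopoly sets MR = MC: 26 − Q = 21 ⇒ Q = 5, P = 26 − 0.5·5 = 23.5.
PS = (23.5 − 21)·5 = 12.5.
Change in producer surplus: 12.5 − 0 = 12.5.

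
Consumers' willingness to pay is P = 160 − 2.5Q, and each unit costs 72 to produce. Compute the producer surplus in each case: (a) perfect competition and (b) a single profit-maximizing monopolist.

Competition: PS = 0; Monopoly: PS = 774.4

Under competition P = MC = 72, so Q = (160 − 72)/2.5 = 35.2.
PS = (72 − 72)·35.2 = 0.
Monopoly sets MR = MC: 160 − 5Q = 72 ⇒ Q = 17.6, P = 160 − 2.5·17.6 = 116.
PS = (116 − 72)·17.6 = 774.4.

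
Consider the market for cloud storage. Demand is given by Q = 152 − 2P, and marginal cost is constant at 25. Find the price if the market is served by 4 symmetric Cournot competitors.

Inverting demand: P = 76 − 0.5Q.
In a 4-firm Cournot equilibrium, symmetry and the first-order condition give q = (76 − 25)/(2.5) = 20.4. So Q = 81.6 and P = 35.2.

P = 35.2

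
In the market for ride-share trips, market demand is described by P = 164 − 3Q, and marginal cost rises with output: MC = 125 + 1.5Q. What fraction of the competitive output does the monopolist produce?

Q_m/Q_c = 0.6

Monopoly sets MR = MC: 164 − 6Q = 125 + 1.5Q ⇒ Q = 5.2, P = 164 − 3·5.2 = 148.4.
Competitive equilibrium sets price equal to marginal cost: 164 − 3Q = 125 + 1.5Q, so Q = 26/3 and P = 138.
Ratio Q_m/Q_c = 5.2/(26/3) = 0.6.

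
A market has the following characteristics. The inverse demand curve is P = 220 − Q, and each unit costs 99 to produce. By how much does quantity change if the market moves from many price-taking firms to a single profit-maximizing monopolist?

Q falls by 60.5

Competitive firms price at marginal cost: P = 99, giving Q = 121.
Monopoly sets MR = MC: 220 − 2Q = 99 ⇒ Q = 60.5, P = 220 − 60.5 = 159.5.
Change in quantity: 60.5 − 121 = −60.5.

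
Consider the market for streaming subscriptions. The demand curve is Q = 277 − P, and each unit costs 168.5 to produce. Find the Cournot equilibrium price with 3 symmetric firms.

P = 195.625

Inverting demand: P = 277 − Q.
With 3 symmetric Cournot firms, each firm's FOC gives 277 − 4q = 168.5, so q = 27.125, Q = 3·27.125 = 81.375, and P = 195.625.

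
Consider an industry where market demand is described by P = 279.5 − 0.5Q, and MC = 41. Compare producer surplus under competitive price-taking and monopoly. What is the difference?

PS rises by 28441.125

Competitive firms price at marginal cost: P = 41, giving Q = 477.
PS = (41 − 41)·477 = 0.
Monopoly sets MR = MC: 279.5 − Q = 41 ⇒ Q = 238.5, P = 279.5 − 0.5·238.5 = 160.25.
PS = (160.25 − 41)·238.5 = 28441.125.
Change in producer surplus: 28441.125 − 0 = 28441.125.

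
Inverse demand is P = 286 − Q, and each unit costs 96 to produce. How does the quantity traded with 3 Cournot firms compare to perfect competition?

Cournot: Q = 142.5; Competition: Q = 190

With 3 symmetric Cournot firms, each firm's FOC gives 286 − 4q = 96, so q = 47.5, Q = 3·47.5 = 142.5, and P = 143.5.
Under competition P = MC = 96, so Q = (286 − 96)/1 = 190.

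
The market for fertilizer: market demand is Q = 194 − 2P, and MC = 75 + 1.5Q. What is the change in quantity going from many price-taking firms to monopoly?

Inverting demand: P = 97 − 0.5Q.
Competitive equilibrium sets price equal to marginal cost: 97 − 0.5Q = 75 + 1.5Q, so Q = 11 and P = 91.5.
Monopoly sets MR = MC: 97 − Q = 75 + 1.5Q ⇒ Q = 8.8, P = 97 − 0.5·8.8 = 92.6.
Change in quantity: 8.8 − 11 = −2.2.

Q falls by 2.2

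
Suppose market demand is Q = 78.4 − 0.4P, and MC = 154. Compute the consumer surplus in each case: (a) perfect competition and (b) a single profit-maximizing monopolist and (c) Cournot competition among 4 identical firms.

Competition: CS = 352.8; Monopoly: CS = 88.2; Cournot: CS = 225.792

Inverting demand: P = 196 − 2.5Q.
Under competition P = MC = 154, so Q = (196 − 154)/2.5 = 16.8.
CS = ½·(196 − 154)·16.8 = 352.8.
The monopolist equates marginal revenue to marginal cost: 196 − 5Q = 154, so Q = 8.4. From demand, P = 175.
CS = ½·(196 − 175)·8.4 = 88.2.
Cournot with 4 identical firms: the symmetric best-response condition is 196 − 12.5q = 154. Each firm produces q = 3.36, total output Q = 13.44, price P = 162.4.
CS = ½·(196 − 162.4)·13.44 = 225.792.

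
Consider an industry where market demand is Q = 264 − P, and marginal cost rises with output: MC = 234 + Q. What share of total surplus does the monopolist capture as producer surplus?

Inverting demand: P = 264 − Q.
A monopolist chooses Q where MR = MC. MR = 264 − 2Q; setting this equal to 234 + Q gives Q = 10 and P = 254.
CS = ½·(264 − 254)·10 = 50.
PS = P·Q − VC(Q) = 254·10 − (234·10 + ½·1·10²) = 150.
Share captured = PS/TS = 150/200 = 0.75.

PS/TS = 0.75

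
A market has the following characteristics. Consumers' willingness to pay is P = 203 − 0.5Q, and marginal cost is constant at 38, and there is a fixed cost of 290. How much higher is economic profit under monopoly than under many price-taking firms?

π rises by 13612.5

Perfect competition: P = MC = 38, so 203 − 0.5Q = 38 and Q = 330.
Profit = (38 − 38)·330 − 290 = −290.
A monopolist chooses Q where MR = MC. MR = 203 − Q; setting this equal to 38 gives Q = 165 and P = 120.5.
Profit = (120.5 − 38)·165 − 290 = 13322.5.
Change in economic profit: 13322.5 − −290 = 13612.5.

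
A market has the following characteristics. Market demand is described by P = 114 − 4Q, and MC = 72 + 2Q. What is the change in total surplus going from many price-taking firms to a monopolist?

Under competition P = MC: 114 − 4Q = 72 + 2Q ⇒ Q = 7, P = 86.
CS = ½·(114 − 86)·7 = 98; PS = (86·7 − 72·7 − ½·2·7²) = 49; TS = 147.
Monopoly sets MR = MC: 114 − 8Q = 72 + 2Q ⇒ Q = 4.2, P = 114 − 4·4.2 = 97.2.
CS = ½·(114 − 97.2)·4.2 = 35.28; PS = (97.2·4.2 − 72·4.2 − ½·2·4.2²) = 88.2; TS = 123.48.
Change in total surplus: 123.48 − 147 = −23.52.

Total surplus falls by 23.52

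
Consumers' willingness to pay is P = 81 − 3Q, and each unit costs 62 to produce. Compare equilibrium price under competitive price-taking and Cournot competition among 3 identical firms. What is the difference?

Equilibrium price rises by 4.75

Perfect competition: P = MC = 62, so 81 − 3Q = 62 and Q = 19/3.
In a 3-firm Cournot equilibrium, symmetry and the first-order condition give q = (81 − 62)/(12) = 19/12. So Q = 4.75 and P = 66.75.
Change in equilibrium price: 66.75 − 62 = 4.75.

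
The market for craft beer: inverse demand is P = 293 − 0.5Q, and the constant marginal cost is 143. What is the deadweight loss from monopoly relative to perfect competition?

DWL = 5625

Perfect competition: P = MC = 143, so 293 − 0.5Q = 143 and Q = 300.
The monopolist equates marginal revenue to marginal cost: 293 − Q = 143, so Q = 150. From demand, P = 218.
DWL is the triangle between Q = 150 and Q = 300: ½·(300 − 150)·(218 − 143) = 5625.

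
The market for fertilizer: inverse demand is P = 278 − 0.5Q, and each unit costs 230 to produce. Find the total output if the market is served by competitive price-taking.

Q = 96

Under competition P = MC = 230, so Q = (278 − 230)/0.5 = 96.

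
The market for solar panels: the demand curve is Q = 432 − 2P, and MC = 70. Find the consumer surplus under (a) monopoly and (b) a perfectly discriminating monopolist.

Monopoly: CS = 5329; Perfect PD: CS = 0

Inverting demand: P = 216 − 0.5Q.
A monopolist chooses Q where MR = MC. MR = 216 − Q; setting this equal to 70 gives Q = 146 and P = 143.
CS = ½·(216 − 143)·146 = 5329.
Under first-degree price discrimination the firm charges each unit its demand price and produces up to where P = MC, i.e. Q = 292. Consumer surplus is zero; producer surplus equals total surplus.
CS = 0.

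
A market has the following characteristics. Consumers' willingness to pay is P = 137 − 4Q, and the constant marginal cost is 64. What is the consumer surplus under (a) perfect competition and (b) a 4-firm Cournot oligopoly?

Under competition P = MC = 64, so Q = (137 − 64)/4 = 18.25.
CS = ½·(137 − 64)·18.25 = 666.125.
With 4 symmetric Cournot firms, each firm's FOC gives 137 − 20q = 64, so q = 3.65, Q = 4·3.65 = 14.6, and P = 78.6.
CS = ½·(137 − 78.6)·14.6 = 426.32.

Competition: CS = 666.125; Cournot: CS = 426.32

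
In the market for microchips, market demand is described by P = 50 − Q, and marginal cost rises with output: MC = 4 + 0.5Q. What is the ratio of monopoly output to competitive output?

Q_m/Q_c = 0.6

The monopolist equates marginal revenue to marginal cost: 50 − 2Q = 4 + 0.5Q, so Q = 18.4. From demand, P = 31.6.
Under competition P = MC: 50 − Q = 4 + 0.5Q ⇒ Q = 92/3, P = 58/3.
Ratio Q_m/Q_c = 18.4/(92/3) = 0.6.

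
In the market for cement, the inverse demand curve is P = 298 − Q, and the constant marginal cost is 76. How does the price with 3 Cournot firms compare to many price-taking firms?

In a 3-firm Cournot equilibrium, symmetry and the first-order condition give q = (298 − 76)/(4) = 55.5. So Q = 166.5 and P = 131.5.
Competitive firms price at marginal cost: P = 76, giving Q = 222.

Cournot: P = 131.5; Competition: P = 76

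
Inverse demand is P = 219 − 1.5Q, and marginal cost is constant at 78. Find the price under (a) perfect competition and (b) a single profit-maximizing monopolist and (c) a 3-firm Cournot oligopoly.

Perfect competition: P = MC = 78, so 219 − 1.5Q = 78 and Q = 94.
Monopoly sets MR = MC: 219 − 3Q = 78 ⇒ Q = 47, P = 219 − 1.5·47 = 148.5.
With 3 symmetric Cournot firms, each firm's FOC gives 219 − 6q = 78, so q = 23.5, Q = 3·23.5 = 70.5, and P = 113.25.

Competition: P = 78; Monopoly: P = 148.5; Cournot: P = 113.25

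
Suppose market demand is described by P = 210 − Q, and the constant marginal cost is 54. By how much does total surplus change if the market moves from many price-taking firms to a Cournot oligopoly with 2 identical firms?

Under competition P = MC = 54, so Q = (210 − 54)/1 = 156.
CS = ½·(210 − 54)·156 = 12168; PS = (54 − 54)·156 = 0; TS = 12168.
Cournot with 2 identical firms: the symmetric best-response condition is 210 − 3q = 54. Each firm produces q = 52, total output Q = 104, price P = 106.
CS = ½·(210 − 106)·104 = 5408; PS = (106 − 54)·104 = 5408; TS = 10816.
Change in total surplus: 10816 − 12168 = −1352.

Total surplus falls by 1352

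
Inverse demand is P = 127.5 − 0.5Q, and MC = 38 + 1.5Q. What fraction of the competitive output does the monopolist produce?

Q_m/Q_c = 0.8

Monopoly sets MR = MC: 127.5 − Q = 38 + 1.5Q ⇒ Q = 35.8, P = 127.5 − 0.5·35.8 = 109.6.
Under competition P = MC: 127.5 − 0.5Q = 38 + 1.5Q ⇒ Q = 44.75, P = 105.125.
Ratio Q_m/Q_c = 35.8/44.75 = 0.8.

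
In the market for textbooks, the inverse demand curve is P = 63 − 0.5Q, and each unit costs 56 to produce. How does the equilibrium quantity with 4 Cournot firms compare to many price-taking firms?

Cournot: Q = 11.2; Competition: Q = 14

Cournot with 4 identical firms: the symmetric best-response condition is 63 − 2.5q = 56. Each firm produces q = 2.8, total output Q = 11.2, price P = 57.4.
Under competition P = MC = 56, so Q = (63 − 56)/0.5 = 14.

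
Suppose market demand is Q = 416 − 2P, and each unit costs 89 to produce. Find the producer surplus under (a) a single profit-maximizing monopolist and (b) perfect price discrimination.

Inverting demand: P = 208 − 0.5Q.
Monopoly sets MR = MC: 208 − Q = 89 ⇒ Q = 119, P = 208 − 0.5·119 = 148.5.
PS = (148.5 − 89)·119 = 7080.5.
A perfectly discriminating monopolist sells every unit with P(Q) ≥ MC(Q), so output equals the competitive quantity Q = 238. Each buyer pays their reservation price, so CS = 0 and the firm captures all surplus.
PS = ½·(208 − 89)·238 = 14161.

Monopoly: PS = 7080.5; Perfect PD: PS = 14161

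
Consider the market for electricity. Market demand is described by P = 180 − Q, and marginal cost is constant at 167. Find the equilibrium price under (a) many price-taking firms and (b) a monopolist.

Competition: P = 167; Monopoly: P = 173.5

Competitive firms price at marginal cost: P = 167, giving Q = 13.
The monopolist equates marginal revenue to marginal cost: 180 − 2Q = 167, so Q = 6.5. From demand, P = 173.5.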